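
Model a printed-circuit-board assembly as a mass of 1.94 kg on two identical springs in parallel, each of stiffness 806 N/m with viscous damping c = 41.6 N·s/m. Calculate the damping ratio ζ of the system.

0.372

Parallel springs add: k_eq = 2 × 806 = 1612 N/m.
ω_n = √(k_eq/m) = √(1612/1.94) = 28.83 rad/s.
Critical damping c_c = 2√(k_eq·m) = 2√(1612 × 1.94) = 111.8 N·s/m, so ζ = c/c_c = 41.6/111.8 = 0.3719.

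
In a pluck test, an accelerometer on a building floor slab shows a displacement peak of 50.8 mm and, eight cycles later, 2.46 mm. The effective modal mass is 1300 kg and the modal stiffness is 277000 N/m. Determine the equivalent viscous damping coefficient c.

2280 N·s/m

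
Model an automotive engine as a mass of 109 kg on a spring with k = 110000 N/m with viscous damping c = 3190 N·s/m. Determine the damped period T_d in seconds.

ω_n = √(k/m) = √(110000/109) = 31.77 rad/s.
Critical damping c_c = 2√(k·m) = 2√(110000 × 109) = 6925 N·s/m, so ζ = c/c_c = 3190/6925 = 0.4606.
ω_d = ω_n√(1 − ζ²) = 31.77 × √(1 − 0.212) = 28.20 rad/s.
T_d = 2π/ω_d = 0.2228 s.

0.223 s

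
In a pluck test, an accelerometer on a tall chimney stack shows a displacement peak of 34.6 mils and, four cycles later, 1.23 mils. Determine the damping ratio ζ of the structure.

0.132

Logarithmic decrement δ = (1/n)·ln(x₀/x_n) = (1/4)·ln(34.6/1.23) = (1/4)·ln(28.13) = 0.8342.
ζ = δ/√(4π² + δ²) = 0.8342/√(39.48 + 0.696) = 0.8342/6.338 = 0.1316.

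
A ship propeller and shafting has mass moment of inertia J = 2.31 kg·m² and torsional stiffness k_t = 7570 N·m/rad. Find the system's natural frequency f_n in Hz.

9.11 Hz

ω_n = √(k_t/J) = √(7570/2.31) = √3277 = 57.25 rad/s.
f_n = ω_n/(2π) = 57.25/6.283 = 9.111 Hz.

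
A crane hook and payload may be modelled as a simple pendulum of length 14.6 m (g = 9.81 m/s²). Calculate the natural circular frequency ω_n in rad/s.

0.820 rad/s

For a simple pendulum ω_n = √(g/L) = √(9.81/14.6) = √0.6719 = 0.8197 rad/s.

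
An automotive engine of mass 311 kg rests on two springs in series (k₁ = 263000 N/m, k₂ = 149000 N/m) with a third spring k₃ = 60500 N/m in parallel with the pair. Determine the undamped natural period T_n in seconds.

0.281 s

Series pair: k_s = k₁k₂/(k₁+k₂) = (263000)(149000)/(263000 + 149000) = 95110 N/m. In parallel with k₃: k_eq = 95110 + 60500 = 155600 N/m.
ω_n = √(k_eq/m) = √(155600/311) = √500.4 = 22.37 rad/s.
T_n = 2π/ω_n = 6.283/22.37 = 0.2809 s.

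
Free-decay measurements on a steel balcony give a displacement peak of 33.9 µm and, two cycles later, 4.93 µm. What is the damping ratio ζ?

Logarithmic decrement δ = (1/n)·ln(x₀/x_n) = (1/2)·ln(33.9/4.93) = (1/2)·ln(6.876) = 0.9640.
ζ = δ/√(4π² + δ²) = 0.9640/√(39.48 + 0.929) = 0.9640/6.357 = 0.1517.

0.152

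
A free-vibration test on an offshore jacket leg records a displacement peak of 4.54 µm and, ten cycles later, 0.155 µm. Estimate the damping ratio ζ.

Logarithmic decrement δ = (1/n)·ln(x₀/x_n) = (1/10)·ln(4.54/0.155) = (1/10)·ln(29.29) = 0.3377.
ζ = δ/√(4π² + δ²) = 0.3377/√(39.48 + 0.114) = 0.3377/6.292 = 0.05367.

0.0537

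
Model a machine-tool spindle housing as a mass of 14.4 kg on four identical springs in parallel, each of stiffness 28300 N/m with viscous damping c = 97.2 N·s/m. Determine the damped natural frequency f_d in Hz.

14.1 Hz

Parallel springs add: k_eq = 4 × 28300 = 113200 N/m.
ω_n = √(k_eq/m) = √(113200/14.4) = 88.66 rad/s.
Critical damping c_c = 2√(k_eq·m) = 2√(113200 × 14.4) = 2553 N·s/m, so ζ = c/c_c = 97.2/2553 = 0.03807.
ω_d = ω_n√(1 − ζ²) = 88.66 × √(1 − 0.00145) = 88.60 rad/s.
f_d = ω_d/(2π) = 14.10 Hz.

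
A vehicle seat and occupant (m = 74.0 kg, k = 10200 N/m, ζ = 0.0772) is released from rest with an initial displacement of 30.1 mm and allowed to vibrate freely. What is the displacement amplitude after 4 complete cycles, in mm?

4.30 mm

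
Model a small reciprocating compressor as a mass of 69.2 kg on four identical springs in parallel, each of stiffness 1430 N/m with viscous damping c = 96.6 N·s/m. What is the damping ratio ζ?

Parallel springs add: k_eq = 4 × 1430 = 5720 N/m.
ω_n = √(k_eq/m) = √(5720/69.2) = 9.092 rad/s.
Critical damping c_c = 2√(k_eq·m) = 2√(5720 × 69.2) = 1258 N·s/m, so ζ = c/c_c = 96.6/1258 = 0.07677.

0.0768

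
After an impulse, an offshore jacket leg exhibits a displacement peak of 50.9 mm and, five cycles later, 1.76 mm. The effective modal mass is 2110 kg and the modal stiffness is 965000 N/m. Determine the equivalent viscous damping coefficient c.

Logarithmic decrement δ = (1/n)·ln(x₀/x_n) = (1/5)·ln(50.9/1.76) = (1/5)·ln(28.92) = 0.6729.
ζ = δ/√(4π² + δ²) = 0.6729/√(39.48 + 0.453) = 0.6729/6.319 = 0.1065.
c = ζ · 2√(km) = 0.1065 × 2√(965000 × 2110) = 0.1065 × 90250 = 9610 N·s/m.

9610 N·s/m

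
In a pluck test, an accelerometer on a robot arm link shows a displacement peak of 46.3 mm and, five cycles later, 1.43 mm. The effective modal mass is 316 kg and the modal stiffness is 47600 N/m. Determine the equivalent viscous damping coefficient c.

853 N·s/m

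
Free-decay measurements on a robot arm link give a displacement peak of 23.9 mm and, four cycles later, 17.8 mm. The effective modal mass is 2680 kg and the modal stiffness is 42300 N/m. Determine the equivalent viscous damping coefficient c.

250 N·s/m

Logarithmic decrement δ = (1/n)·ln(x₀/x_n) = (1/4)·ln(23.9/17.8) = (1/4)·ln(1.343) = 0.07367.
ζ = δ/√(4π² + δ²) = 0.07367/√(39.48 + 0.00543) = 0.07367/6.284 = 0.01172.
c = ζ · 2√(km) = 0.01172 × 2√(42300 × 2680) = 0.01172 × 21290 = 249.7 N·s/m.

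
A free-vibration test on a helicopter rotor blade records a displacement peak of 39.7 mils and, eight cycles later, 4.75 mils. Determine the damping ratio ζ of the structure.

Logarithmic decrement δ = (1/n)·ln(x₀/x_n) = (1/8)·ln(39.7/4.75) = (1/8)·ln(8.358) = 0.2654.
ζ = δ/√(4π² + δ²) = 0.2654/√(39.48 + 0.0704) = 0.2654/6.289 = 0.04220.

0.0422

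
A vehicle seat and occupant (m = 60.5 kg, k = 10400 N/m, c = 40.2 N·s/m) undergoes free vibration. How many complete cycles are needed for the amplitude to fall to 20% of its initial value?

11 cycles

ζ = c/(2√(km)) = 40.2/(2√(10400 × 60.5)) = 40.2/1586 = 0.02534.
Logarithmic decrement δ = 2πζ/√(1 − ζ²) = 2π × 0.02534/√(1 − 0.000642) = 0.1593.
x_n/x₀ = e^(−nδ) ≤ 0.2; take ln: n ≥ ln(1/0.2)/δ = 1.609/0.1593 = 10.11.
So 11 complete cycles are required.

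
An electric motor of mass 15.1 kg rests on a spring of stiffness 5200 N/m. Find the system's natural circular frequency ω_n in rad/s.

ω_n = √(k/m) = √(5200/15.1) = √344.4 = 18.56 rad/s.

18.6 rad/s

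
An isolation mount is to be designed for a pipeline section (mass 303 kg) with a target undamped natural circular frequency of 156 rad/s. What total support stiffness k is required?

7370000 N/m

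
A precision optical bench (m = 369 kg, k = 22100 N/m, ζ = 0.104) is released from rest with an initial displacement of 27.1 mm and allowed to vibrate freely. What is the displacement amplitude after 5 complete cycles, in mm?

1.01 mm

Logarithmic decrement δ = 2πζ/√(1 − ζ²) = 2π × 0.1040/√(1 − 0.0108) = 0.6570.
After n cycles, x_n/x₀ = e^(−nδ), so x_5 = 27.1 × e^(−5 × 0.6570) = 27.1 × 0.03744 = 1.015 mm.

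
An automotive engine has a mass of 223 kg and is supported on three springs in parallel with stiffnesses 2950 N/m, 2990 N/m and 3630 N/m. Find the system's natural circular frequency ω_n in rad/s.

6.55 rad/s

Parallel springs add: k_eq = 2950 + 2990 + 3630 = 9570 N/m.
ω_n = √(k_eq/m) = √(9570/223) = √42.91 = 6.551 rad/s.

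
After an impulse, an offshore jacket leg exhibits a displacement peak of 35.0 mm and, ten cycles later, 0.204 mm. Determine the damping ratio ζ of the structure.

0.0816

Logarithmic decrement δ = (1/n)·ln(x₀/x_n) = (1/10)·ln(35.0/0.204) = (1/10)·ln(171.6) = 0.5145.
ζ = δ/√(4π² + δ²) = 0.5145/√(39.48 + 0.265) = 0.5145/6.304 = 0.08161.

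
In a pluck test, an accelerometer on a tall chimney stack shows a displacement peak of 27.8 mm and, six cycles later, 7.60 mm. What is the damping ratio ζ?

Logarithmic decrement δ = (1/n)·ln(x₀/x_n) = (1/6)·ln(27.8/7.60) = (1/6)·ln(3.658) = 0.2161.
ζ = δ/√(4π² + δ²) = 0.2161/√(39.48 + 0.0467) = 0.2161/6.287 = 0.03438.

0.0344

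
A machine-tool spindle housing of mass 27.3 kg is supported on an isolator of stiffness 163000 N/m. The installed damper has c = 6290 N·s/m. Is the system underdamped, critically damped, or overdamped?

c_c = 2√(k·m) = 4219 N·s/m; ζ = c/c_c = 6290/4219 = 1.49.
Since ζ > 1 the system is overdamped.

overdamped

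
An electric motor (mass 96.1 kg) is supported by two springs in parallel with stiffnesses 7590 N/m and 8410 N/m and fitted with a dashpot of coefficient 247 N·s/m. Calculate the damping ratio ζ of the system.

0.0996

Parallel springs add: k_eq = 7590 + 8410 = 16000 N/m.
ω_n = √(k_eq/m) = √(16000/96.1) = 12.90 rad/s.
Critical damping c_c = 2√(k_eq·m) = 2√(16000 × 96.1) = 2480 N·s/m, so ζ = c/c_c = 247/2480 = 0.09960.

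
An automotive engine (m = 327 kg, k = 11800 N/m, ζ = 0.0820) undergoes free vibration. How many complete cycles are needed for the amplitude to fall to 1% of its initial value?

9 cycles

Logarithmic decrement δ = 2πζ/√(1 − ζ²) = 2π × 0.08200/√(1 − 0.00672) = 0.5170.
x_n/x₀ = e^(−nδ) ≤ 0.01; take ln: n ≥ ln(1/0.01)/δ = 4.605/0.5170 = 8.908.
So 9 complete cycles are required.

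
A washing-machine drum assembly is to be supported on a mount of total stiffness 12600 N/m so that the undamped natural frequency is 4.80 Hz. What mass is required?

ω_n = 2πf_n = 2π × 4.80 = 30.16 rad/s.
m = k/ω_n² = 12600/30.16² = 12600/909.6 = 13.85 kg.

13.9 kg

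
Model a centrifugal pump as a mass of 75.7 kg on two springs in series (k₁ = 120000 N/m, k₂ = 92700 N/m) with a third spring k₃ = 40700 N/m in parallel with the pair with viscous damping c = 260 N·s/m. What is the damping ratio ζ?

Series pair: k_s = k₁k₂/(k₁+k₂) = (120000)(92700)/(120000 + 92700) = 52300 N/m. In parallel with k₃: k_eq = 52300 + 40700 = 93000 N/m.
ω_n = √(k_eq/m) = √(93000/75.7) = 35.05 rad/s.
Critical damping c_c = 2√(k_eq·m) = 2√(93000 × 75.7) = 5307 N·s/m, so ζ = c/c_c = 260/5307 = 0.04900.

0.0490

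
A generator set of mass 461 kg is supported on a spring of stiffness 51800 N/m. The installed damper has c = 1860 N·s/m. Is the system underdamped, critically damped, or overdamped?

underdamped

c_c = 2√(k·m) = 9773 N·s/m; ζ = c/c_c = 1860/9773 = 0.190.
Since ζ < 1 the system is underdamped.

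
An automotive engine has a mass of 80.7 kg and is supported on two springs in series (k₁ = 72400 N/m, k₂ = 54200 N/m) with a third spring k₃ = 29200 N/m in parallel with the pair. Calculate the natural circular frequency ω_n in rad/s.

27.3 rad/s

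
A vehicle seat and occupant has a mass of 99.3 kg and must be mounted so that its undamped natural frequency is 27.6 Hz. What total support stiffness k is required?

2990000 N/m

ω_n = 2πf_n = 2π × 27.6 = 173.4 rad/s.
k = m·ω_n² = 99.3 × 173.4² = 99.3 × 30070 = 2986000 N/m.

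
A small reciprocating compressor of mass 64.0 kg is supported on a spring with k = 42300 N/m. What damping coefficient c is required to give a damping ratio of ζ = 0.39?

c_c = 2√(k·m) = 2√(42300 × 64.0) = 3291 N·s/m.
c = ζ·c_c = 0.39 × 3291 = 1283 N·s/m.

1280 N·s/m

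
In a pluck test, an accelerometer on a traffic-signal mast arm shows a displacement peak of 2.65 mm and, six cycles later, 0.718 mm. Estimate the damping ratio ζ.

Logarithmic decrement δ = (1/n)·ln(x₀/x_n) = (1/6)·ln(2.65/0.718) = (1/6)·ln(3.691) = 0.2176.
ζ = δ/√(4π² + δ²) = 0.2176/√(39.48 + 0.0474) = 0.2176/6.287 = 0.03462.

0.0346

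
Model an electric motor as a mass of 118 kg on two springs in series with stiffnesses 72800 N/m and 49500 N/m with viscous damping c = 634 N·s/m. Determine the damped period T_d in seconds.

Series springs: 1/k_eq = 1/72800 + 1/49500 = 3.394×10^-5, so k_eq = 29470 N/m.
ω_n = √(k_eq/m) = √(29470/118) = 15.80 rad/s.
Critical damping c_c = 2√(k_eq·m) = 2√(29470 × 118) = 3729 N·s/m, so ζ = c/c_c = 634/3729 = 0.1700.
ω_d = ω_n√(1 − ζ²) = 15.80 × √(1 − 0.0289) = 15.57 rad/s.
T_d = 2π/ω_d = 0.4035 s.

0.403 s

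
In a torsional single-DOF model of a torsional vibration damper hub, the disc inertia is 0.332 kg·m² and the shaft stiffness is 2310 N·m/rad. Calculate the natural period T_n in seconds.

ω_n = √(k_t/J) = √(2310/0.332) = √6958 = 83.41 rad/s.
T_n = 2π/ω_n = 6.283/83.41 = 0.07533 s.

0.0753 s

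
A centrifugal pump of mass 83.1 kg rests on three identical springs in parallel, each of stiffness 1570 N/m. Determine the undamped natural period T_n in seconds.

0.835 s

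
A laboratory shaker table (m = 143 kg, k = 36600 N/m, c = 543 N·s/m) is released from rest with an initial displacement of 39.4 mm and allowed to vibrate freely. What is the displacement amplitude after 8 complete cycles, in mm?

0.0969 mm

ζ = c/(2√(km)) = 543/(2√(36600 × 143)) = 543/4575 = 0.1187.
Logarithmic decrement δ = 2πζ/√(1 − ζ²) = 2π × 0.1187/√(1 − 0.0141) = 0.7510.
After n cycles, x_n/x₀ = e^(−nδ), so x_8 = 39.4 × e^(−8 × 0.7510) = 39.4 × 0.002460 = 0.09691 mm.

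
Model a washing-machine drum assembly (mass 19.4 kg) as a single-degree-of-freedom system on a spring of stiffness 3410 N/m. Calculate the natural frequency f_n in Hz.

ω_n = √(k/m) = √(3410/19.4) = √175.8 = 13.26 rad/s.
f_n = ω_n/(2π) = 13.26/6.283 = 2.110 Hz.

2.11 Hz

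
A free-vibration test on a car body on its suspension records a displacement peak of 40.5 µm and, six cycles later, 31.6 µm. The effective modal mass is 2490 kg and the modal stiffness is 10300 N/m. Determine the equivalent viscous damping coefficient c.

66.7 N·s/m

Logarithmic decrement δ = (1/n)·ln(x₀/x_n) = (1/6)·ln(40.5/31.6) = (1/6)·ln(1.282) = 0.04136.
ζ = δ/√(4π² + δ²) = 0.04136/√(39.48 + 0.00171) = 0.04136/6.283 = 0.006582.
c = ζ · 2√(km) = 0.006582 × 2√(10300 × 2490) = 0.006582 × 10130 = 66.67 N·s/m.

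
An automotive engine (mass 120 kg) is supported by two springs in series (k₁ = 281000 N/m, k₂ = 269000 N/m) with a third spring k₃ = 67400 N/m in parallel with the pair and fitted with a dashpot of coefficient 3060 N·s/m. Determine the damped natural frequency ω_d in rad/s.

39.3 rad/s

Series pair: k_s = k₁k₂/(k₁+k₂) = (281000)(269000)/(281000 + 269000) = 137400 N/m. In parallel with k₃: k_eq = 137400 + 67400 = 204800 N/m.
ω_n = √(k_eq/m) = √(204800/120) = 41.32 rad/s.
Critical damping c_c = 2√(k_eq·m) = 2√(204800 × 120) = 9916 N·s/m, so ζ = c/c_c = 3060/9916 = 0.3086.
ω_d = ω_n√(1 − ζ²) = 41.32 × √(1 − 0.0952) = 39.30 rad/s.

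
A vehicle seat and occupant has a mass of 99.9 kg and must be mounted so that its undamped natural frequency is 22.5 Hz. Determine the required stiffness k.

2000000 N/m

ω_n = 2πf_n = 2π × 22.5 = 141.4 rad/s.
k = m·ω_n² = 99.9 × 141.4² = 99.9 × 19990 = 1997000 N/m.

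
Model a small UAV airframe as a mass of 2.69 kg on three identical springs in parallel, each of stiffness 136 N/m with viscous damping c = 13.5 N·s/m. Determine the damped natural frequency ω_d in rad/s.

Parallel springs add: k_eq = 3 × 136 = 408.0 N/m.
ω_n = √(k_eq/m) = √(408.0/2.69) = 12.32 rad/s.
Critical damping c_c = 2√(k_eq·m) = 2√(408.0 × 2.69) = 66.26 N·s/m, so ζ = c/c_c = 13.5/66.26 = 0.2037.
ω_d = ω_n√(1 − ζ²) = 12.32 × √(1 − 0.0415) = 12.06 rad/s.

12.1 rad/s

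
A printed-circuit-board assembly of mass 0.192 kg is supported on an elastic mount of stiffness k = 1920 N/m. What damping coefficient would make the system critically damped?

38.4 N·s/m

c_c = 2√(k·m) = 2√(1920 × 0.192) = 2 × 19.20 = 38.40 N·s/m.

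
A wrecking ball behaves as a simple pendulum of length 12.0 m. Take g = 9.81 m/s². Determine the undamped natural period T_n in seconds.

For a simple pendulum ω_n = √(g/L) = √(9.81/12.0) = √0.8175 = 0.9042 rad/s.
T_n = 2π/ω_n = 6.283/0.9042 = 6.949 s.

6.95 s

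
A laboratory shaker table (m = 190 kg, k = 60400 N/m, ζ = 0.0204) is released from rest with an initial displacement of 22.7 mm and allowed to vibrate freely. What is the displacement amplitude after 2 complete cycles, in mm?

Logarithmic decrement δ = 2πζ/√(1 − ζ²) = 2π × 0.02040/√(1 − 0.000416) = 0.1282.
After n cycles, x_n/x₀ = e^(−nδ), so x_2 = 22.7 × e^(−2 × 0.1282) = 22.7 × 0.7738 = 17.57 mm.

17.6 mm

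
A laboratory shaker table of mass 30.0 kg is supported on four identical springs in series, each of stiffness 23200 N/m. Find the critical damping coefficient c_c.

834 N·s/m

Series springs: 1/k_eq = 4/23200, so k_eq = 23200/4 = 5800 N/m.
c_c = 2√(k_eq·m) = 2√(5800 × 30.0) = 2 × 417.1 = 834.3 N·s/m.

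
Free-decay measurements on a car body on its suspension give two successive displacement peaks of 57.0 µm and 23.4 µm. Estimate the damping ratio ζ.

0.140

Logarithmic decrement δ = (1/n)·ln(x₀/x_n) = (1/1)·ln(57.0/23.4) = (1/1)·ln(2.436) = 0.8903.
ζ = δ/√(4π² + δ²) = 0.8903/√(39.48 + 0.793) = 0.8903/6.346 = 0.1403.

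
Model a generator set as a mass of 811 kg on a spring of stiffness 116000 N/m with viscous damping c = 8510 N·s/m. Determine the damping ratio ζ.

0.439

ω_n = √(k/m) = √(116000/811) = 11.96 rad/s.
Critical damping c_c = 2√(k·m) = 2√(116000 × 811) = 19400 N·s/m, so ζ = c/c_c = 8510/19400 = 0.4387.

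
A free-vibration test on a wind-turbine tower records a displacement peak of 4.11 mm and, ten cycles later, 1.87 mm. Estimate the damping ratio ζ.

0.0125

Logarithmic decrement δ = (1/n)·ln(x₀/x_n) = (1/10)·ln(4.11/1.87) = (1/10)·ln(2.198) = 0.07875.
ζ = δ/√(4π² + δ²) = 0.07875/√(39.48 + 0.00620) = 0.07875/6.284 = 0.01253.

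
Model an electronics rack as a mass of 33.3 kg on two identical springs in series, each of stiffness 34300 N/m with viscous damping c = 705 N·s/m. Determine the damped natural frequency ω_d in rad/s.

20.1 rad/s

Series springs: 1/k_eq = 2/34300, so k_eq = 34300/2 = 17150 N/m.
ω_n = √(k_eq/m) = √(17150/33.3) = 22.69 rad/s.
Critical damping c_c = 2√(k_eq·m) = 2√(17150 × 33.3) = 1511 N·s/m, so ζ = c/c_c = 705/1511 = 0.4664.
ω_d = ω_n√(1 − ζ²) = 22.69 × √(1 − 0.218) = 20.07 rad/s.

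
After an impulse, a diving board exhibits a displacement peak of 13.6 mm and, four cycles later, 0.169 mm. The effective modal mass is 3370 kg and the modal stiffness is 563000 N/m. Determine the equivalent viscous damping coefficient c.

Logarithmic decrement δ = (1/n)·ln(x₀/x_n) = (1/4)·ln(13.6/0.169) = (1/4)·ln(80.47) = 1.097.
ζ = δ/√(4π² + δ²) = 1.097/√(39.48 + 1.20) = 1.097/6.378 = 0.1720.
c = ζ · 2√(km) = 0.1720 × 2√(563000 × 3370) = 0.1720 × 87120 = 14980 N·s/m.

15000 N·s/m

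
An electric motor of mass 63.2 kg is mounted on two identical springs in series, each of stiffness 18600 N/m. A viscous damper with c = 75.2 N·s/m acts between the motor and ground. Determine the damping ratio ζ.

0.0490

Series springs: 1/k_eq = 2/18600, so k_eq = 18600/2 = 9300 N/m.
ω_n = √(k_eq/m) = √(9300/63.2) = 12.13 rad/s.
Critical damping c_c = 2√(k_eq·m) = 2√(9300 × 63.2) = 1533 N·s/m, so ζ = c/c_c = 75.2/1533 = 0.04904.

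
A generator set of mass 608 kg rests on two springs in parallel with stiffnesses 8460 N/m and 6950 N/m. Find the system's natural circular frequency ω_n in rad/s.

5.03 rad/s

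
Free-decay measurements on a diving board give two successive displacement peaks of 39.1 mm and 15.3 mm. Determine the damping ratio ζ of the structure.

0.148

Logarithmic decrement δ = (1/n)·ln(x₀/x_n) = (1/1)·ln(39.1/15.3) = (1/1)·ln(2.556) = 0.9383.
ζ = δ/√(4π² + δ²) = 0.9383/√(39.48 + 0.880) = 0.9383/6.353 = 0.1477.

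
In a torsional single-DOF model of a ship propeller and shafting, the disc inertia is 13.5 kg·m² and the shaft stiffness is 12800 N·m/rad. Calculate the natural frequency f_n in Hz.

4.90 Hz

ω_n = √(k_t/J) = √(12800/13.5) = √948.1 = 30.79 rad/s.
f_n = ω_n/(2π) = 30.79/6.283 = 4.901 Hz.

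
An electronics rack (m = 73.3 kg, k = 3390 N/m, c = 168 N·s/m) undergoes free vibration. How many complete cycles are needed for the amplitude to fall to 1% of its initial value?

5 cycles

ζ = c/(2√(km)) = 168/(2√(3390 × 73.3)) = 168/997.0 = 0.1685.
Logarithmic decrement δ = 2πζ/√(1 − ζ²) = 2π × 0.1685/√(1 − 0.0284) = 1.074.
x_n/x₀ = e^(−nδ) ≤ 0.01; take ln: n ≥ ln(1/0.01)/δ = 4.605/1.074 = 4.287.
So 5 complete cycles are required.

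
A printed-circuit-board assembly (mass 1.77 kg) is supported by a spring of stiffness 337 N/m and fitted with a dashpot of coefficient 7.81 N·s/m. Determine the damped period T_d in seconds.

ω_n = √(k/m) = √(337.0/1.77) = 13.80 rad/s.
Critical damping c_c = 2√(k·m) = 2√(337.0 × 1.77) = 48.85 N·s/m, so ζ = c/c_c = 7.81/48.85 = 0.1599.
ω_d = ω_n√(1 − ζ²) = 13.80 × √(1 − 0.0256) = 13.62 rad/s.
T_d = 2π/ω_d = 0.4613 s.

0.461 s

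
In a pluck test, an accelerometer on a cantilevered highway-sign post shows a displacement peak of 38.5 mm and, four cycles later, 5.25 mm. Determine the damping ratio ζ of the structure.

0.0790

Logarithmic decrement δ = (1/n)·ln(x₀/x_n) = (1/4)·ln(38.5/5.25) = (1/4)·ln(7.333) = 0.4981.
ζ = δ/√(4π² + δ²) = 0.4981/√(39.48 + 0.248) = 0.4981/6.303 = 0.07903.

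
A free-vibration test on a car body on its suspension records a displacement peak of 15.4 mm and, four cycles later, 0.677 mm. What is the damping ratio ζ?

Logarithmic decrement δ = (1/n)·ln(x₀/x_n) = (1/4)·ln(15.4/0.677) = (1/4)·ln(22.75) = 0.7811.
ζ = δ/√(4π² + δ²) = 0.7811/√(39.48 + 0.610) = 0.7811/6.332 = 0.1234.

0.123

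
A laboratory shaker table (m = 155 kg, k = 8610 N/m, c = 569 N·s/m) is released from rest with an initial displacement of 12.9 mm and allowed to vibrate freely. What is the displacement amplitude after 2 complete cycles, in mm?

ζ = c/(2√(km)) = 569/(2√(8610 × 155)) = 569/2310 = 0.2463.
Logarithmic decrement δ = 2πζ/√(1 − ζ²) = 2π × 0.2463/√(1 − 0.0606) = 1.597.
After n cycles, x_n/x₀ = e^(−nδ), so x_2 = 12.9 × e^(−2 × 1.597) = 12.9 × 0.04104 = 0.5295 mm.

0.529 mm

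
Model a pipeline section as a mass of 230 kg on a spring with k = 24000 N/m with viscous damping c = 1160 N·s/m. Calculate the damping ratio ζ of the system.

ω_n = √(k/m) = √(24000/230) = 10.22 rad/s.
Critical damping c_c = 2√(k·m) = 2√(24000 × 230) = 4699 N·s/m, so ζ = c/c_c = 1160/4699 = 0.2469.

0.247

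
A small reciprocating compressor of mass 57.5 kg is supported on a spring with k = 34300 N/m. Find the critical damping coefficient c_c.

2810 N·s/m

c_c = 2√(k·m) = 2√(34300 × 57.5) = 2 × 1404 = 2809 N·s/m.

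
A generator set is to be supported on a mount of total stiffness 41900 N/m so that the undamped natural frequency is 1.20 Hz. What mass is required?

ω_n = 2πf_n = 2π × 1.20 = 7.540 rad/s.
m = k/ω_n² = 41900/7.540² = 41900/56.85 = 737.0 kg.

737 kg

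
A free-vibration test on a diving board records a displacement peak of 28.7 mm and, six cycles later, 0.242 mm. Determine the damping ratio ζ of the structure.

0.126

Logarithmic decrement δ = (1/n)·ln(x₀/x_n) = (1/6)·ln(28.7/0.242) = (1/6)·ln(118.6) = 0.7960.
ζ = δ/√(4π² + δ²) = 0.7960/√(39.48 + 0.634) = 0.7960/6.333 = 0.1257.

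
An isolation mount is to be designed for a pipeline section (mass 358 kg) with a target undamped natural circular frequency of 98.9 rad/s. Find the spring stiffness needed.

k = m·ω_n² = 358 × 98.90² = 358 × 9781 = 3502000 N/m.

3500000 N/m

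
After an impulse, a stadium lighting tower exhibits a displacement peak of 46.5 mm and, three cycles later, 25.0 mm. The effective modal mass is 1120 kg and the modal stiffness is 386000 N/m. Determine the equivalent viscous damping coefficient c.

Logarithmic decrement δ = (1/n)·ln(x₀/x_n) = (1/3)·ln(46.5/25.0) = (1/3)·ln(1.860) = 0.2069.
ζ = δ/√(4π² + δ²) = 0.2069/√(39.48 + 0.0428) = 0.2069/6.287 = 0.03290.
c = ζ · 2√(km) = 0.03290 × 2√(386000 × 1120) = 0.03290 × 41580 = 1368 N·s/m.

1370 N·s/m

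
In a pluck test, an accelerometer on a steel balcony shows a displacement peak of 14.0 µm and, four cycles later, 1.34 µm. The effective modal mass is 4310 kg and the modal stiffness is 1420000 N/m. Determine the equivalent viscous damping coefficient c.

Logarithmic decrement δ = (1/n)·ln(x₀/x_n) = (1/4)·ln(14.0/1.34) = (1/4)·ln(10.45) = 0.5866.
ζ = δ/√(4π² + δ²) = 0.5866/√(39.48 + 0.344) = 0.5866/6.311 = 0.09296.
c = ζ · 2√(km) = 0.09296 × 2√(1420000 × 4310) = 0.09296 × 156500 = 14540 N·s/m.

14500 N·s/m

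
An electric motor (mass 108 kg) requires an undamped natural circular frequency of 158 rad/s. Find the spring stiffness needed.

k = m·ω_n² = 108 × 158.0² = 108 × 24960 = 2696000 N/m.

2700000 N/m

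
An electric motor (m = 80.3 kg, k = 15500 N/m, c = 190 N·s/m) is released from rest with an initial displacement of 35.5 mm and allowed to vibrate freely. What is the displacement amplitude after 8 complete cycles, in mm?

ζ = c/(2√(km)) = 190/(2√(15500 × 80.3)) = 190/2231 = 0.08515.
Logarithmic decrement δ = 2πζ/√(1 − ζ²) = 2π × 0.08515/√(1 − 0.00725) = 0.5370.
After n cycles, x_n/x₀ = e^(−nδ), so x_8 = 35.5 × e^(−8 × 0.5370) = 35.5 × 0.01362 = 0.4837 mm.

0.484 mm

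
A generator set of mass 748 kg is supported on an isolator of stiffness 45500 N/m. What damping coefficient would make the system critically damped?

11700 N·s/m

c_c = 2√(k·m) = 2√(45500 × 748) = 2 × 5834 = 11670 N·s/m.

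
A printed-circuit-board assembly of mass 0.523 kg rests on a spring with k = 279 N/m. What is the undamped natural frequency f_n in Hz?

3.68 Hz

ω_n = √(k/m) = √(279.0/0.523) = √533.5 = 23.10 rad/s.
f_n = ω_n/(2π) = 23.10/6.283 = 3.676 Hz.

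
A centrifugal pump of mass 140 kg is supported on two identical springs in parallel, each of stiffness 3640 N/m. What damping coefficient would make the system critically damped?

2020 N·s/m

Parallel springs add: k_eq = 2 × 3640 = 7280 N/m.
c_c = 2√(k_eq·m) = 2√(7280 × 140) = 2 × 1010 = 2019 N·s/m.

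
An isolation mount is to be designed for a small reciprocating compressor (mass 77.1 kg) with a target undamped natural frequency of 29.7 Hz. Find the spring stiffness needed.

2680000 N/m

ω_n = 2πf_n = 2π × 29.7 = 186.6 rad/s.
k = m·ω_n² = 77.1 × 186.6² = 77.1 × 34820 = 2685000 N/m.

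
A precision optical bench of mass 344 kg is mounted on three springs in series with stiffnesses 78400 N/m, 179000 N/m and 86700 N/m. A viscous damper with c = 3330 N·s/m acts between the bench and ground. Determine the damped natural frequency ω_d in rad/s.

Series springs: 1/k_eq = 1/78400 + 1/179000 + 1/86700 = 2.988×10^-5, so k_eq = 33470 N/m.
ω_n = √(k_eq/m) = √(33470/344) = 9.864 rad/s.
Critical damping c_c = 2√(k_eq·m) = 2√(33470 × 344) = 6787 N·s/m, so ζ = c/c_c = 3330/6787 = 0.4907.
ω_d = ω_n√(1 − ζ²) = 9.864 × √(1 − 0.241) = 8.595 rad/s.

8.60 rad/s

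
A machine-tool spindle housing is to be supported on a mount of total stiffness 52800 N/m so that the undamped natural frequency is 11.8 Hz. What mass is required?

ω_n = 2πf_n = 2π × 11.8 = 74.14 rad/s.
m = k/ω_n² = 52800/74.14² = 52800/5497 = 9.605 kg.

9.61 kg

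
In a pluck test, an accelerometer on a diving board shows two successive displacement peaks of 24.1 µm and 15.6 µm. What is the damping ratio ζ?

Logarithmic decrement δ = (1/n)·ln(x₀/x_n) = (1/1)·ln(24.1/15.6) = (1/1)·ln(1.545) = 0.4349.
ζ = δ/√(4π² + δ²) = 0.4349/√(39.48 + 0.189) = 0.4349/6.298 = 0.06906.

0.0691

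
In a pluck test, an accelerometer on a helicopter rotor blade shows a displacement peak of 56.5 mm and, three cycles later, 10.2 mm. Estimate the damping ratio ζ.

0.0904

Logarithmic decrement δ = (1/n)·ln(x₀/x_n) = (1/3)·ln(56.5/10.2) = (1/3)·ln(5.539) = 0.5706.
ζ = δ/√(4π² + δ²) = 0.5706/√(39.48 + 0.326) = 0.5706/6.309 = 0.09044.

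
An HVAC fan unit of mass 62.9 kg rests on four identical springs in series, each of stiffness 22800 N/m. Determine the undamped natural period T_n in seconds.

Series springs: 1/k_eq = 4/22800, so k_eq = 22800/4 = 5700 N/m.
ω_n = √(k_eq/m) = √(5700/62.9) = √90.62 = 9.519 rad/s.
T_n = 2π/ω_n = 6.283/9.519 = 0.6600 s.

0.660 s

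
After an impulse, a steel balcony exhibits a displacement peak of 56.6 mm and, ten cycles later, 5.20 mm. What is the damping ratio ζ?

0.0380

Logarithmic decrement δ = (1/n)·ln(x₀/x_n) = (1/10)·ln(56.6/5.20) = (1/10)·ln(10.88) = 0.2387.
ζ = δ/√(4π² + δ²) = 0.2387/√(39.48 + 0.0570) = 0.2387/6.288 = 0.03797.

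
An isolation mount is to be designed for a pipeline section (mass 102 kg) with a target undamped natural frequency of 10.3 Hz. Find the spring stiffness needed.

ω_n = 2πf_n = 2π × 10.3 = 64.72 rad/s.
k = m·ω_n² = 102 × 64.72² = 102 × 4188 = 427200 N/m.

427000 N/m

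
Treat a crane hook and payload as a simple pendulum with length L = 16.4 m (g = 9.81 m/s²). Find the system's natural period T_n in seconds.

8.12 s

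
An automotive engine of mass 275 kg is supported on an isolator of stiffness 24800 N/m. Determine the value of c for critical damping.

c_c = 2√(k·m) = 2√(24800 × 275) = 2 × 2612 = 5223 N·s/m.

5220 N·s/m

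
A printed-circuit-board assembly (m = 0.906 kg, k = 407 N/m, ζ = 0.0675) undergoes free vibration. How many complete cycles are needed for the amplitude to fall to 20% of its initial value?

4 cycles

Logarithmic decrement δ = 2πζ/√(1 − ζ²) = 2π × 0.06750/√(1 − 0.00456) = 0.4251.
x_n/x₀ = e^(−nδ) ≤ 0.2; take ln: n ≥ ln(1/0.2)/δ = 1.609/0.4251 = 3.786.
So 4 complete cycles are required.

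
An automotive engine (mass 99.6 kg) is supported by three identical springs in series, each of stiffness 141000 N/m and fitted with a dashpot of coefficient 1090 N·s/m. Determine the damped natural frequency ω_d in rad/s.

21.0 rad/s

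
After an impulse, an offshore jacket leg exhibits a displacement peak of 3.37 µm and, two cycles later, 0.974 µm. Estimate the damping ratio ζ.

0.0983

Logarithmic decrement δ = (1/n)·ln(x₀/x_n) = (1/2)·ln(3.37/0.974) = (1/2)·ln(3.460) = 0.6206.
ζ = δ/√(4π² + δ²) = 0.6206/√(39.48 + 0.385) = 0.6206/6.314 = 0.09830.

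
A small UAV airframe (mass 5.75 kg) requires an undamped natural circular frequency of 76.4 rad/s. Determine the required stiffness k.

k = m·ω_n² = 5.75 × 76.40² = 5.75 × 5837 = 33560 N/m.

33600 N/m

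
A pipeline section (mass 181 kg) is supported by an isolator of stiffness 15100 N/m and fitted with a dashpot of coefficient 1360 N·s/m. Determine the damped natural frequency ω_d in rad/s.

ω_n = √(k/m) = √(15100/181) = 9.134 rad/s.
Critical damping c_c = 2√(k·m) = 2√(15100 × 181) = 3306 N·s/m, so ζ = c/c_c = 1360/3306 = 0.4113.
ω_d = ω_n√(1 − ζ²) = 9.134 × √(1 − 0.169) = 8.325 rad/s.

8.33 rad/s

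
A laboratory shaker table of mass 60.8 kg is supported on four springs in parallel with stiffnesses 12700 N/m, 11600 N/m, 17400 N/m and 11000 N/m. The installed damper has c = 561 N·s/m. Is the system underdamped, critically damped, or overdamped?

underdamped

Parallel springs add: k_eq = 12700 + 11600 + 17400 + 11000 = 52700 N/m.
c_c = 2√(k_eq·m) = 3580 N·s/m; ζ = c/c_c = 561/3580 = 0.157.
Since ζ < 1 the system is underdamped.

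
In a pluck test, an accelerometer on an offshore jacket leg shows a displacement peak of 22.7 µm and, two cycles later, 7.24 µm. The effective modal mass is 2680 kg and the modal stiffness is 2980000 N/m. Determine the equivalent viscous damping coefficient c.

Logarithmic decrement δ = (1/n)·ln(x₀/x_n) = (1/2)·ln(22.7/7.24) = (1/2)·ln(3.135) = 0.5714.
ζ = δ/√(4π² + δ²) = 0.5714/√(39.48 + 0.326) = 0.5714/6.309 = 0.09056.
c = ζ · 2√(km) = 0.09056 × 2√(2980000 × 2680) = 0.09056 × 178700 = 16190 N·s/m.

16200 N·s/m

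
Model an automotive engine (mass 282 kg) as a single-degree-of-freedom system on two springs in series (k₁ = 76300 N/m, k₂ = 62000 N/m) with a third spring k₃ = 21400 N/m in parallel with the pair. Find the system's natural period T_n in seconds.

0.447 s

Series pair: k_s = k₁k₂/(k₁+k₂) = (76300)(62000)/(76300 + 62000) = 34210 N/m. In parallel with k₃: k_eq = 34210 + 21400 = 55610 N/m.
ω_n = √(k_eq/m) = √(55610/282) = √197.2 = 14.04 rad/s.
T_n = 2π/ω_n = 6.283/14.04 = 0.4475 s.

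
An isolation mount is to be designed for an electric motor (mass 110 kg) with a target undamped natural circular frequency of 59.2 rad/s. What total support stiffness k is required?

386000 N/m

k = m·ω_n² = 110 × 59.20² = 110 × 3505 = 385500 N/m.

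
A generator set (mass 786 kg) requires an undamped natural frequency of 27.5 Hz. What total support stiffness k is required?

23500000 N/m

ω_n = 2πf_n = 2π × 27.5 = 172.8 rad/s.
k = m·ω_n² = 786 × 172.8² = 786 × 29860 = 23470000 N/m.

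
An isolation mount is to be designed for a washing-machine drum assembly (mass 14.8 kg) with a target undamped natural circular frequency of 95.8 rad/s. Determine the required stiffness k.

136000 N/m

k = m·ω_n² = 14.8 × 95.80² = 14.8 × 9178 = 135800 N/m.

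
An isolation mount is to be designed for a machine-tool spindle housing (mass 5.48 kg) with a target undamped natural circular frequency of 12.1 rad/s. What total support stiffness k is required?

802 N/m

k = m·ω_n² = 5.48 × 12.10² = 5.48 × 146.4 = 802.3 N/m.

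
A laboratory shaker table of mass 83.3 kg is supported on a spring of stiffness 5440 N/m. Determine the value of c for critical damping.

1350 N·s/m

c_c = 2√(k·m) = 2√(5440 × 83.3) = 2 × 673.2 = 1346 N·s/m.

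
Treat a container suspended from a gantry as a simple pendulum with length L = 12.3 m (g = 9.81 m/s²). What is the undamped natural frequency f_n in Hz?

For a simple pendulum ω_n = √(g/L) = √(9.81/12.3) = √0.7976 = 0.8931 rad/s.
f_n = ω_n/(2π) = 0.8931/6.283 = 0.1421 Hz.

0.142 Hz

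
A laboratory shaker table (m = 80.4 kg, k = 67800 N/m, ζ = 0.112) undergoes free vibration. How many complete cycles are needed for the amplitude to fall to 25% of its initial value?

Logarithmic decrement δ = 2πζ/√(1 − ζ²) = 2π × 0.1120/√(1 − 0.0125) = 0.7082.
x_n/x₀ = e^(−nδ) ≤ 0.25; take ln: n ≥ ln(1/0.25)/δ = 1.386/0.7082 = 1.958.
So 2 complete cycles are required.

2 cycles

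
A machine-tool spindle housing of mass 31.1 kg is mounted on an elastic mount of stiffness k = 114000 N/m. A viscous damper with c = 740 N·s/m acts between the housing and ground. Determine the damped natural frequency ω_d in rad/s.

59.4 rad/s

ω_n = √(k/m) = √(114000/31.1) = 60.54 rad/s.
Critical damping c_c = 2√(k·m) = 2√(114000 × 31.1) = 3766 N·s/m, so ζ = c/c_c = 740/3766 = 0.1965.
ω_d = ω_n√(1 − ζ²) = 60.54 × √(1 − 0.0386) = 59.36 rad/s.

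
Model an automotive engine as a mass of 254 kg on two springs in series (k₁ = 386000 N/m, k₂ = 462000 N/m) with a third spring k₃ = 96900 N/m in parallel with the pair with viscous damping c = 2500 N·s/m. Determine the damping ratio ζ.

0.142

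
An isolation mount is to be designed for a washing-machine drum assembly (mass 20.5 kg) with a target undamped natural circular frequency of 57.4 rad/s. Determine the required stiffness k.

67500 N/m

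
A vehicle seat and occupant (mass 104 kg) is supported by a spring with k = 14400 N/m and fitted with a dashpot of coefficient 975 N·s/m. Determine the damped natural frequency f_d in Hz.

1.72 Hz

ω_n = √(k/m) = √(14400/104) = 11.77 rad/s.
Critical damping c_c = 2√(k·m) = 2√(14400 × 104) = 2448 N·s/m, so ζ = c/c_c = 975/2448 = 0.3984.
ω_d = ω_n√(1 − ζ²) = 11.77 × √(1 − 0.159) = 10.79 rad/s.
f_d = ω_d/(2π) = 1.718 Hz.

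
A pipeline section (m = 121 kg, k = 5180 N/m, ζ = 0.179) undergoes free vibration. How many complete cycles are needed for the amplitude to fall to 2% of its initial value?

4 cycles

Logarithmic decrement δ = 2πζ/√(1 − ζ²) = 2π × 0.1790/√(1 − 0.0320) = 1.143.
x_n/x₀ = e^(−nδ) ≤ 0.02; take ln: n ≥ ln(1/0.02)/δ = 3.912/1.143 = 3.422.
So 4 complete cycles are required.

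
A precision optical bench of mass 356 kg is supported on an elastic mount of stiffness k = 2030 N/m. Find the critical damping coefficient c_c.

c_c = 2√(k·m) = 2√(2030 × 356) = 2 × 850.1 = 1700 N·s/m.

1700 N·s/m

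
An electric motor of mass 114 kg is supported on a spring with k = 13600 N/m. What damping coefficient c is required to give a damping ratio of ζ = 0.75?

1870 N·s/m

c_c = 2√(k·m) = 2√(13600 × 114) = 2490 N·s/m.
c = ζ·c_c = 0.75 × 2490 = 1868 N·s/m.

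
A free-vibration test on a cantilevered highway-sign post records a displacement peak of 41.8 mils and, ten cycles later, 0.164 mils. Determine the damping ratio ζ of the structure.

0.0878

Logarithmic decrement δ = (1/n)·ln(x₀/x_n) = (1/10)·ln(41.8/0.164) = (1/10)·ln(254.9) = 0.5541.
ζ = δ/√(4π² + δ²) = 0.5541/√(39.48 + 0.307) = 0.5541/6.308 = 0.08784.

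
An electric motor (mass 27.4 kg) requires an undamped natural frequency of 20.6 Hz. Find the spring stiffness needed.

ω_n = 2πf_n = 2π × 20.6 = 129.4 rad/s.
k = m·ω_n² = 27.4 × 129.4² = 27.4 × 16750 = 459000 N/m.

459000 N/m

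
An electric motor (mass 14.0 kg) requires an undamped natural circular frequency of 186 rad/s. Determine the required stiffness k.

k = m·ω_n² = 14.0 × 186.0² = 14.0 × 34600 = 484300 N/m.

484000 N/m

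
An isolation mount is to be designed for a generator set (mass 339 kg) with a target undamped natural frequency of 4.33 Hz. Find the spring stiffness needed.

ω_n = 2πf_n = 2π × 4.33 = 27.21 rad/s.
k = m·ω_n² = 339 × 27.21² = 339 × 740.2 = 250900 N/m.

251000 N/m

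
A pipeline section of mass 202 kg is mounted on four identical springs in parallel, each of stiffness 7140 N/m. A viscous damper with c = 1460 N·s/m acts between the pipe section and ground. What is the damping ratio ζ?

0.304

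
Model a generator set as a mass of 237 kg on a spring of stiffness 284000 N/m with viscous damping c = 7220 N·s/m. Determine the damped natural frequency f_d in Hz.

4.95 Hz

ω_n = √(k/m) = √(284000/237) = 34.62 rad/s.
Critical damping c_c = 2√(k·m) = 2√(284000 × 237) = 16410 N·s/m, so ζ = c/c_c = 7220/16410 = 0.4400.
ω_d = ω_n√(1 − ζ²) = 34.62 × √(1 − 0.194) = 31.09 rad/s.
f_d = ω_d/(2π) = 4.947 Hz.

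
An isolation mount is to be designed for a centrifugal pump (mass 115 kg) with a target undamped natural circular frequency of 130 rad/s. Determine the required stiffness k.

k = m·ω_n² = 115 × 130.0² = 115 × 16900 = 1944000 N/m.

1940000 N/m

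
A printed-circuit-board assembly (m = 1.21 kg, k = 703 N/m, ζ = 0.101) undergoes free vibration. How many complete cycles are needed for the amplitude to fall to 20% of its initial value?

Logarithmic decrement δ = 2πζ/√(1 − ζ²) = 2π × 0.1010/√(1 − 0.0102) = 0.6379.
x_n/x₀ = e^(−nδ) ≤ 0.2; take ln: n ≥ ln(1/0.2)/δ = 1.609/0.6379 = 2.523.
So 3 complete cycles are required.

3 cycles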